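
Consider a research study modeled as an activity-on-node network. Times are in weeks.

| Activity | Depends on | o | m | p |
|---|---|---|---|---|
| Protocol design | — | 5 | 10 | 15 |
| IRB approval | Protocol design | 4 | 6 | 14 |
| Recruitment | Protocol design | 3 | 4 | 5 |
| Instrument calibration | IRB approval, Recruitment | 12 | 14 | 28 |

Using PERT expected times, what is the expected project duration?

33 weeks

te_Protocol design = (5 + 4·10 + 15)/6 = 60/6 = 10
te_IRB approval = (4 + 4·6 + 14)/6 = 42/6 = 7
te_Recruitment = (3 + 4·4 + 5)/6 = 24/6 = 4
te_Instrument calibration = (12 + 4·14 + 28)/6 = 96/6 = 16

Forward pass:
ES_Protocol design = 0; EF_Protocol design = 10
ES_IRB approval = 10; EF_IRB approval = 10+7 = 17
ES_Recruitment = 10; EF_Recruitment = 10+4 = 14
ES_Instrument calibration = max(EF_IRB approval=17, EF_Recruitment=14) = 17; EF_Instrument calibration = 17+16 = 33
Expected project duration μ = 33 weeks. Critical path: Protocol design → IRB approval → Instrument calibration.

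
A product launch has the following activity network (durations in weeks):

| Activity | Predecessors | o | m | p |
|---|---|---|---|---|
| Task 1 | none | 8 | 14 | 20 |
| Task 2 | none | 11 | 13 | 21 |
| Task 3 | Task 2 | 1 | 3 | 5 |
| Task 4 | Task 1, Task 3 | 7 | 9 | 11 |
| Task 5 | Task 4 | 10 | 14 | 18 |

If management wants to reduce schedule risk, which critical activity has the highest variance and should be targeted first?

te_Task 1 = (8 + 4·14 + 20)/6 = 84/6 = 14; σ²_Task 1 = ((20−8)/6)² = 4.000
te_Task 2 = (11 + 4·13 + 21)/6 = 84/6 = 14; σ²_Task 2 = ((21−11)/6)² = 2.778
te_Task 3 = (1 + 4·3 + 5)/6 = 18/6 = 3; σ²_Task 3 = ((5−1)/6)² = 0.444
te_Task 4 = (7 + 4·9 + 11)/6 = 54/6 = 9; σ²_Task 4 = ((11−7)/6)² = 0.444
te_Task 5 = (10 + 4·14 + 18)/6 = 84/6 = 14; σ²_Task 5 = ((18−10)/6)² = 1.778

Forward pass:
ES_Task 1 = 0; EF_Task 1 = 14
ES_Task 2 = 0; EF_Task 2 = 14
ES_Task 3 = 14; EF_Task 3 = 14+3 = 17
ES_Task 4 = max(EF_Task 1=14, EF_Task 3=17) = 17; EF_Task 4 = 17+9 = 26
ES_Task 5 = 26; EF_Task 5 = 26+14 = 40
Expected project duration μ = 40 weeks. Critical path: Task 2 → Task 3 → Task 4 → Task 5.

Variances on critical path: σ²_Task 2=2.778, σ²_Task 3=0.444, σ²_Task 4=0.444, σ²_Task 5=1.778.
Largest is σ²_Task 2 = 2.778.

Task 2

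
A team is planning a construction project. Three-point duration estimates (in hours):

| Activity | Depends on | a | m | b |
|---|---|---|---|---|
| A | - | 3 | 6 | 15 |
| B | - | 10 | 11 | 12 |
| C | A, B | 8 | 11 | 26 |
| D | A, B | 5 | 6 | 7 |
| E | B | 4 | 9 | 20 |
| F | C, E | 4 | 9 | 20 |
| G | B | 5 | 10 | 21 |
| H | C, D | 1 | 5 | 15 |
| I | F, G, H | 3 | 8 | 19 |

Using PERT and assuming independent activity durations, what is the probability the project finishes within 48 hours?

0.850

te_A = (3 + 4·6 + 15)/6 = 42/6 = 7; σ²_A = ((15−3)/6)² = 4.000
te_B = (10 + 4·11 + 12)/6 = 66/6 = 11; σ²_B = ((12−10)/6)² = 0.111
te_C = (8 + 4·11 + 26)/6 = 78/6 = 13; σ²_C = ((26−8)/6)² = 9.000
te_D = (5 + 4·6 + 7)/6 = 36/6 = 6; σ²_D = ((7−5)/6)² = 0.111
te_E = (4 + 4·9 + 20)/6 = 60/6 = 10; σ²_E = ((20−4)/6)² = 7.111
te_F = (4 + 4·9 + 20)/6 = 60/6 = 10; σ²_F = ((20−4)/6)² = 7.111
te_G = (5 + 4·10 + 21)/6 = 66/6 = 11; σ²_G = ((21−5)/6)² = 7.111
te_H = (1 + 4·5 + 15)/6 = 36/6 = 6; σ²_H = ((15−1)/6)² = 5.444
te_I = (3 + 4·8 + 19)/6 = 54/6 = 9; σ²_I = ((19−3)/6)² = 7.111

Forward pass:
ES_A = 0; EF_A = 7
ES_B = 0; EF_B = 11
ES_C = max(EF_A=7, EF_B=11) = 11; EF_C = 11+13 = 24
ES_D = max(EF_A=7, EF_B=11) = 11; EF_D = 11+6 = 17
ES_E = 11; EF_E = 11+10 = 21
ES_F = max(EF_C=24, EF_E=21) = 24; EF_F = 24+10 = 34
ES_G = 11; EF_G = 11+11 = 22
ES_H = max(EF_C=24, EF_D=17) = 24; EF_H = 24+6 = 30
ES_I = max(EF_F=34, EF_G=22, EF_H=30) = 34; EF_I = 34+9 = 43
Expected project duration μ = 43 hours. Critical path: B → C → F → I.

Variance along critical path = 0.111 + 9.000 + 7.111 + 7.111 = 23.333; σ = √23.333 = 4.830 hours.
Z = (48 − 43) / 4.830 = 1.035
P(T ≤ 48) = Φ(1.035) ≈ 0.850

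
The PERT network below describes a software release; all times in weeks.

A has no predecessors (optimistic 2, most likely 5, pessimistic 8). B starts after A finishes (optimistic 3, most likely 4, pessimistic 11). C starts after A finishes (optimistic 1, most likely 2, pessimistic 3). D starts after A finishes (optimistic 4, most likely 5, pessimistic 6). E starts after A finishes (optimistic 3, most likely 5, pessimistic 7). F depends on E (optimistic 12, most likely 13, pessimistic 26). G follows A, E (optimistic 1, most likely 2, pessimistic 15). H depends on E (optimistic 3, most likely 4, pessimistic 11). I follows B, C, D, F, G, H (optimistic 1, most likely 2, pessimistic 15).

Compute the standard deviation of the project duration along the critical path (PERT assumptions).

3.51 weeks

te_A = (2 + 4·5 + 8)/6 = 30/6 = 5; σ²_A = ((8−2)/6)² = 1.000
te_B = (3 + 4·4 + 11)/6 = 30/6 = 5; σ²_B = ((11−3)/6)² = 1.778
te_C = (1 + 4·2 + 3)/6 = 12/6 = 2; σ²_C = ((3−1)/6)² = 0.111
te_D = (4 + 4·5 + 6)/6 = 30/6 = 5; σ²_D = ((6−4)/6)² = 0.111
te_E = (3 + 4·5 + 7)/6 = 30/6 = 5; σ²_E = ((7−3)/6)² = 0.444
te_F = (12 + 4·13 + 26)/6 = 90/6 = 15; σ²_F = ((26−12)/6)² = 5.444
te_G = (1 + 4·2 + 15)/6 = 24/6 = 4; σ²_G = ((15−1)/6)² = 5.444
te_H = (3 + 4·4 + 11)/6 = 30/6 = 5; σ²_H = ((11−3)/6)² = 1.778
te_I = (1 + 4·2 + 15)/6 = 24/6 = 4; σ²_I = ((15−1)/6)² = 5.444

Forward pass:
ES_A = 0; EF_A = 5
ES_B = 5; EF_B = 5+5 = 10
ES_C = 5; EF_C = 5+2 = 7
ES_D = 5; EF_D = 5+5 = 10
ES_E = 5; EF_E = 5+5 = 10
ES_F = 10; EF_F = 10+15 = 25
ES_G = max(EF_A=5, EF_E=10) = 10; EF_G = 10+4 = 14
ES_H = 10; EF_H = 10+5 = 15
ES_I = max(EF_B=10, EF_C=7, EF_D=10, EF_F=25, EF_G=14, EF_H=15) = 25; EF_I = 25+4 = 29
Expected project duration μ = 29 weeks. Critical path: A → E → F → I.

Variance along critical path = 1.000 + 0.444 + 5.444 + 5.444 = 12.333
σ = √12.333 = 3.512 weeks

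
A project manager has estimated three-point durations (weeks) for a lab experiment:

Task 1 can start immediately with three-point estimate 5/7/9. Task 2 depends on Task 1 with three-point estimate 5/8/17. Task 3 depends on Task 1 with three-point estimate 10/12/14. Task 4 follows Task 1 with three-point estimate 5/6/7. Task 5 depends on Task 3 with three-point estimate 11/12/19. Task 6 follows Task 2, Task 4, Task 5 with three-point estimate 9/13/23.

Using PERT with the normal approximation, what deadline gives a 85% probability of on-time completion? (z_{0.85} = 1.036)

te_Task 1 = (5 + 4·7 + 9)/6 = 42/6 = 7; σ²_Task 1 = ((9−5)/6)² = 0.444
te_Task 2 = (5 + 4·8 + 17)/6 = 54/6 = 9; σ²_Task 2 = ((17−5)/6)² = 4.000
te_Task 3 = (10 + 4·12 + 14)/6 = 72/6 = 12; σ²_Task 3 = ((14−10)/6)² = 0.444
te_Task 4 = (5 + 4·6 + 7)/6 = 36/6 = 6; σ²_Task 4 = ((7−5)/6)² = 0.111
te_Task 5 = (11 + 4·12 + 19)/6 = 78/6 = 13; σ²_Task 5 = ((19−11)/6)² = 1.778
te_Task 6 = (9 + 4·13 + 23)/6 = 84/6 = 14; σ²_Task 6 = ((23−9)/6)² = 5.444

Forward pass:
ES_Task 1 = 0; EF_Task 1 = 7
ES_Task 2 = 7; EF_Task 2 = 7+9 = 16
ES_Task 3 = 7; EF_Task 3 = 7+12 = 19
ES_Task 4 = 7; EF_Task 4 = 7+6 = 13
ES_Task 5 = 19; EF_Task 5 = 19+13 = 32
ES_Task 6 = max(EF_Task 2=16, EF_Task 4=13, EF_Task 5=32) = 32; EF_Task 6 = 32+14 = 46
Expected project duration μ = 46 weeks. Critical path: Task 1 → Task 3 → Task 5 → Task 6.

Variance along critical path = 0.444 + 0.444 + 1.778 + 5.444 = 8.111; σ = 2.848 weeks.
D = μ + z·σ = 46 + 1.036·2.848 = 49.0 weeks

49.0 weeks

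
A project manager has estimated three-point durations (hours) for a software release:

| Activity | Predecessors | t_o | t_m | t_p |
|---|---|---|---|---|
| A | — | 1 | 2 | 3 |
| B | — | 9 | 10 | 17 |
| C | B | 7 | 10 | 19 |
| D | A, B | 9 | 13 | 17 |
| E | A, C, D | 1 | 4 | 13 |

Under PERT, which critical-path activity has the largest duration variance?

te_A = (1 + 4·2 + 3)/6 = 12/6 = 2; σ²_A = ((3−1)/6)² = 0.111
te_B = (9 + 4·10 + 17)/6 = 66/6 = 11; σ²_B = ((17−9)/6)² = 1.778
te_C = (7 + 4·10 + 19)/6 = 66/6 = 11; σ²_C = ((19−7)/6)² = 4.000
te_D = (9 + 4·13 + 17)/6 = 78/6 = 13; σ²_D = ((17−9)/6)² = 1.778
te_E = (1 + 4·4 + 13)/6 = 30/6 = 5; σ²_E = ((13−1)/6)² = 4.000

Forward pass:
ES_A = 0; EF_A = 2
ES_B = 0; EF_B = 11
ES_C = 11; EF_C = 11+11 = 22
ES_D = max(EF_A=2, EF_B=11) = 11; EF_D = 11+13 = 24
ES_E = max(EF_A=2, EF_C=22, EF_D=24) = 24; EF_E = 24+5 = 29
Expected project duration μ = 29 hours. Critical path: B → D → E.

Variances on critical path: σ²_B=1.778, σ²_D=1.778, σ²_E=4.000.
Largest is σ²_E = 4.000.

E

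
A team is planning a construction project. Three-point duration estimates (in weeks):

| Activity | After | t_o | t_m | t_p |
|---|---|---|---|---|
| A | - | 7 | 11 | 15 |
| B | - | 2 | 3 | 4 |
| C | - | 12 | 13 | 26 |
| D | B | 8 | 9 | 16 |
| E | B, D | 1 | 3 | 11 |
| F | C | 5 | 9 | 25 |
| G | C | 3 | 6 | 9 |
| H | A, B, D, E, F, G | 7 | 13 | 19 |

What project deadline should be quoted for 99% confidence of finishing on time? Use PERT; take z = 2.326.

49.5 weeks

te_A = (7 + 4·11 + 15)/6 = 66/6 = 11; σ²_A = ((15−7)/6)² = 1.778
te_B = (2 + 4·3 + 4)/6 = 18/6 = 3; σ²_B = ((4−2)/6)² = 0.111
te_C = (12 + 4·13 + 26)/6 = 90/6 = 15; σ²_C = ((26−12)/6)² = 5.444
te_D = (8 + 4·9 + 16)/6 = 60/6 = 10; σ²_D = ((16−8)/6)² = 1.778
te_E = (1 + 4·3 + 11)/6 = 24/6 = 4; σ²_E = ((11−1)/6)² = 2.778
te_F = (5 + 4·9 + 25)/6 = 66/6 = 11; σ²_F = ((25−5)/6)² = 11.111
te_G = (3 + 4·6 + 9)/6 = 36/6 = 6; σ²_G = ((9−3)/6)² = 1.000
te_H = (7 + 4·13 + 19)/6 = 78/6 = 13; σ²_H = ((19−7)/6)² = 4.000

Forward pass:
ES_A = 0; EF_A = 11
ES_B = 0; EF_B = 3
ES_C = 0; EF_C = 15
ES_D = 3; EF_D = 3+10 = 13
ES_E = max(EF_B=3, EF_D=13) = 13; EF_E = 13+4 = 17
ES_F = 15; EF_F = 15+11 = 26
ES_G = 15; EF_G = 15+6 = 21
ES_H = max(EF_A=11, EF_B=3, EF_D=13, EF_E=17, EF_F=26, EF_G=21) = 26; EF_H = 26+13 = 39
Expected project duration μ = 39 weeks. Critical path: C → F → H.

Variance along critical path = 5.444 + 11.111 + 4.000 = 20.556; σ = 4.534 weeks.
D = μ + z·σ = 39 + 2.326·4.534 = 49.5 weeks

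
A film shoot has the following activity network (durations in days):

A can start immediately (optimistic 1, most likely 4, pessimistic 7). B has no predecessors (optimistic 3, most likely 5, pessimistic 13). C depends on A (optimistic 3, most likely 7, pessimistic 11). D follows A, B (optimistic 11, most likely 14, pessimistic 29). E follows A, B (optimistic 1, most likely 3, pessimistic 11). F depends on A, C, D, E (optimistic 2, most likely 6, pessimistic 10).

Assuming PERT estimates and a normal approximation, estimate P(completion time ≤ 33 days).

te_A = (1 + 4·4 + 7)/6 = 24/6 = 4; σ²_A = ((7−1)/6)² = 1.000
te_B = (3 + 4·5 + 13)/6 = 36/6 = 6; σ²_B = ((13−3)/6)² = 2.778
te_C = (3 + 4·7 + 11)/6 = 42/6 = 7; σ²_C = ((11−3)/6)² = 1.778
te_D = (11 + 4·14 + 29)/6 = 96/6 = 16; σ²_D = ((29−11)/6)² = 9.000
te_E = (1 + 4·3 + 11)/6 = 24/6 = 4; σ²_E = ((11−1)/6)² = 2.778
te_F = (2 + 4·6 + 10)/6 = 36/6 = 6; σ²_F = ((10−2)/6)² = 1.778

Forward pass:
ES_A = 0; EF_A = 4
ES_B = 0; EF_B = 6
ES_C = 4; EF_C = 4+7 = 11
ES_D = max(EF_A=4, EF_B=6) = 6; EF_D = 6+16 = 22
ES_E = max(EF_A=4, EF_B=6) = 6; EF_E = 6+4 = 10
ES_F = max(EF_A=4, EF_C=11, EF_D=22, EF_E=10) = 22; EF_F = 22+6 = 28
Expected project duration μ = 28 days. Critical path: B → D → F.

Variance along critical path = 2.778 + 9.000 + 1.778 = 13.556; σ = √13.556 = 3.682 days.
Z = (33 − 28) / 3.682 = 1.358
P(T ≤ 33) = Φ(1.358) ≈ 0.913

0.913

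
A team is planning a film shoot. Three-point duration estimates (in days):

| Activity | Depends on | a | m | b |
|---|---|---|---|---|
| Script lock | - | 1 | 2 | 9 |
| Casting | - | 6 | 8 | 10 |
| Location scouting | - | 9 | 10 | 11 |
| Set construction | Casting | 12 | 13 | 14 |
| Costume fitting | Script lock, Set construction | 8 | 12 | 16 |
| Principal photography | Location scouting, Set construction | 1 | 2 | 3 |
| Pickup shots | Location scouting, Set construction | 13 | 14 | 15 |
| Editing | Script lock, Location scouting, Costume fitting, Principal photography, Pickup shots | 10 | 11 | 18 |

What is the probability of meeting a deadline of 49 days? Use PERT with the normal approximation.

te_Script lock = (1 + 4·2 + 9)/6 = 18/6 = 3; σ²_Script lock = ((9−1)/6)² = 1.778
te_Casting = (6 + 4·8 + 10)/6 = 48/6 = 8; σ²_Casting = ((10−6)/6)² = 0.444
te_Location scouting = (9 + 4·10 + 11)/6 = 60/6 = 10; σ²_Location scouting = ((11−9)/6)² = 0.111
te_Set construction = (12 + 4·13 + 14)/6 = 78/6 = 13; σ²_Set construction = ((14−12)/6)² = 0.111
te_Costume fitting = (8 + 4·12 + 16)/6 = 72/6 = 12; σ²_Costume fitting = ((16−8)/6)² = 1.778
te_Principal photography = (1 + 4·2 + 3)/6 = 12/6 = 2; σ²_Principal photography = ((3−1)/6)² = 0.111
te_Pickup shots = (13 + 4·14 + 15)/6 = 84/6 = 14; σ²_Pickup shots = ((15−13)/6)² = 0.111
te_Editing = (10 + 4·11 + 18)/6 = 72/6 = 12; σ²_Editing = ((18−10)/6)² = 1.778

Forward pass:
ES_Script lock = 0; EF_Script lock = 3
ES_Casting = 0; EF_Casting = 8
ES_Location scouting = 0; EF_Location scouting = 10
ES_Set construction = 8; EF_Set construction = 8+13 = 21
ES_Costume fitting = max(EF_Script lock=3, EF_Set construction=21) = 21; EF_Costume fitting = 21+12 = 33
ES_Principal photography = max(EF_Location scouting=10, EF_Set construction=21) = 21; EF_Principal photography = 21+2 = 23
ES_Pickup shots = max(EF_Location scouting=10, EF_Set construction=21) = 21; EF_Pickup shots = 21+14 = 35
ES_Editing = max(EF_Script lock=3, EF_Location scouting=10, EF_Costume fitting=33, EF_Principal photography=23, EF_Pickup shots=35) = 35; EF_Editing = 35+12 = 47
Expected project duration μ = 47 days. Critical path: Casting → Set construction → Pickup shots → Editing.

Variance along critical path = 0.444 + 0.111 + 0.111 + 1.778 = 2.444; σ = √2.444 = 1.563 days.
Z = (49 − 47) / 1.563 = 1.279
P(T ≤ 49) = Φ(1.279) ≈ 0.900

0.900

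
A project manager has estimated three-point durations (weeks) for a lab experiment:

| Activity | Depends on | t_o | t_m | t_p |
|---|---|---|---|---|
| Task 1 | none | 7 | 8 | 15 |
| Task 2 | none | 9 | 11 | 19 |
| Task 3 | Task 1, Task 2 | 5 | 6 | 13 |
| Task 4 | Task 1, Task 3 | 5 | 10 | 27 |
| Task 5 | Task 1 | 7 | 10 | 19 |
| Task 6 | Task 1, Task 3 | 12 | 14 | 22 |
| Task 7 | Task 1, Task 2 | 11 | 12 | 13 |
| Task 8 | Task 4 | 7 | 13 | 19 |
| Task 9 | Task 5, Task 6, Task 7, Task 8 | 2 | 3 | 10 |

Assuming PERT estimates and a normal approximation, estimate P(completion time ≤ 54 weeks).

te_Task 1 = (7 + 4·8 + 15)/6 = 54/6 = 9; σ²_Task 1 = ((15−7)/6)² = 1.778
te_Task 2 = (9 + 4·11 + 19)/6 = 72/6 = 12; σ²_Task 2 = ((19−9)/6)² = 2.778
te_Task 3 = (5 + 4·6 + 13)/6 = 42/6 = 7; σ²_Task 3 = ((13−5)/6)² = 1.778
te_Task 4 = (5 + 4·10 + 27)/6 = 72/6 = 12; σ²_Task 4 = ((27−5)/6)² = 13.444
te_Task 5 = (7 + 4·10 + 19)/6 = 66/6 = 11; σ²_Task 5 = ((19−7)/6)² = 4.000
te_Task 6 = (12 + 4·14 + 22)/6 = 90/6 = 15; σ²_Task 6 = ((22−12)/6)² = 2.778
te_Task 7 = (11 + 4·12 + 13)/6 = 72/6 = 12; σ²_Task 7 = ((13−11)/6)² = 0.111
te_Task 8 = (7 + 4·13 + 19)/6 = 78/6 = 13; σ²_Task 8 = ((19−7)/6)² = 4.000
te_Task 9 = (2 + 4·3 + 10)/6 = 24/6 = 4; σ²_Task 9 = ((10−2)/6)² = 1.778

Forward pass:
ES_Task 1 = 0; EF_Task 1 = 9
ES_Task 2 = 0; EF_Task 2 = 12
ES_Task 3 = max(EF_Task 1=9, EF_Task 2=12) = 12; EF_Task 3 = 12+7 = 19
ES_Task 4 = max(EF_Task 1=9, EF_Task 3=19) = 19; EF_Task 4 = 19+12 = 31
ES_Task 5 = 9; EF_Task 5 = 9+11 = 20
ES_Task 6 = max(EF_Task 1=9, EF_Task 3=19) = 19; EF_Task 6 = 19+15 = 34
ES_Task 7 = max(EF_Task 1=9, EF_Task 2=12) = 12; EF_Task 7 = 12+12 = 24
ES_Task 8 = 31; EF_Task 8 = 31+13 = 44
ES_Task 9 = max(EF_Task 5=20, EF_Task 6=34, EF_Task 7=24, EF_Task 8=44) = 44; EF_Task 9 = 44+4 = 48
Expected project duration μ = 48 weeks. Critical path: Task 2 → Task 3 → Task 4 → Task 8 → Task 9.

Variance along critical path = 2.778 + 1.778 + 13.444 + 4.000 + 1.778 = 23.778; σ = √23.778 = 4.876 weeks.
Z = (54 − 48) / 4.876 = 1.230
P(T ≤ 54) = Φ(1.230) ≈ 0.891

0.891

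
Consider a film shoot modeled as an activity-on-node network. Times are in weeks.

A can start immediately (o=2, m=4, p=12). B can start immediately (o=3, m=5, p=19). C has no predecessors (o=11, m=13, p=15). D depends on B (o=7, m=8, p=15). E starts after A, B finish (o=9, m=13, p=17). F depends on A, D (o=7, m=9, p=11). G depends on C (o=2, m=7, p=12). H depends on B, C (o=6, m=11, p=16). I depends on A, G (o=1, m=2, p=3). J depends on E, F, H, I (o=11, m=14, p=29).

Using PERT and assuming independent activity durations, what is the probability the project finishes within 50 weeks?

0.982

te_A = (2 + 4·4 + 12)/6 = 30/6 = 5; σ²_A = ((12−2)/6)² = 2.778
te_B = (3 + 4·5 + 19)/6 = 42/6 = 7; σ²_B = ((19−3)/6)² = 7.111
te_C = (11 + 4·13 + 15)/6 = 78/6 = 13; σ²_C = ((15−11)/6)² = 0.444
te_D = (7 + 4·8 + 15)/6 = 54/6 = 9; σ²_D = ((15−7)/6)² = 1.778
te_E = (9 + 4·13 + 17)/6 = 78/6 = 13; σ²_E = ((17−9)/6)² = 1.778
te_F = (7 + 4·9 + 11)/6 = 54/6 = 9; σ²_F = ((11−7)/6)² = 0.444
te_G = (2 + 4·7 + 12)/6 = 42/6 = 7; σ²_G = ((12−2)/6)² = 2.778
te_H = (6 + 4·11 + 16)/6 = 66/6 = 11; σ²_H = ((16−6)/6)² = 2.778
te_I = (1 + 4·2 + 3)/6 = 12/6 = 2; σ²_I = ((3−1)/6)² = 0.111
te_J = (11 + 4·14 + 29)/6 = 96/6 = 16; σ²_J = ((29−11)/6)² = 9.000

Forward pass:
ES_A = 0; EF_A = 5
ES_B = 0; EF_B = 7
ES_C = 0; EF_C = 13
ES_D = 7; EF_D = 7+9 = 16
ES_E = max(EF_A=5, EF_B=7) = 7; EF_E = 7+13 = 20
ES_F = max(EF_A=5, EF_D=16) = 16; EF_F = 16+9 = 25
ES_G = 13; EF_G = 13+7 = 20
ES_H = max(EF_B=7, EF_C=13) = 13; EF_H = 13+11 = 24
ES_I = max(EF_A=5, EF_G=20) = 20; EF_I = 20+2 = 22
ES_J = max(EF_E=20, EF_F=25, EF_H=24, EF_I=22) = 25; EF_J = 25+16 = 41
Expected project duration μ = 41 weeks. Critical path: B → D → F → J.

Variance along critical path = 7.111 + 1.778 + 0.444 + 9.000 = 18.333; σ = √18.333 = 4.282 weeks.
Z = (50 − 41) / 4.282 = 2.102
P(T ≤ 50) = Φ(2.102) ≈ 0.982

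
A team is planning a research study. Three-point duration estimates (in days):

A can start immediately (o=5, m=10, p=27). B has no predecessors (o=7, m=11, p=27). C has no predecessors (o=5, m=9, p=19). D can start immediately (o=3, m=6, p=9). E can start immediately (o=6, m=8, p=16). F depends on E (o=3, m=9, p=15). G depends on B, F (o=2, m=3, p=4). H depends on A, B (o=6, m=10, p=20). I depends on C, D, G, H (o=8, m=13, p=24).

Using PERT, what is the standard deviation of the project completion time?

4.86 days

te_A = (5 + 4·10 + 27)/6 = 72/6 = 12; σ²_A = ((27−5)/6)² = 13.444
te_B = (7 + 4·11 + 27)/6 = 78/6 = 13; σ²_B = ((27−7)/6)² = 11.111
te_C = (5 + 4·9 + 19)/6 = 60/6 = 10; σ²_C = ((19−5)/6)² = 5.444
te_D = (3 + 4·6 + 9)/6 = 36/6 = 6; σ²_D = ((9−3)/6)² = 1.000
te_E = (6 + 4·8 + 16)/6 = 54/6 = 9; σ²_E = ((16−6)/6)² = 2.778
te_F = (3 + 4·9 + 15)/6 = 54/6 = 9; σ²_F = ((15−3)/6)² = 4.000
te_G = (2 + 4·3 + 4)/6 = 18/6 = 3; σ²_G = ((4−2)/6)² = 0.111
te_H = (6 + 4·10 + 20)/6 = 66/6 = 11; σ²_H = ((20−6)/6)² = 5.444
te_I = (8 + 4·13 + 24)/6 = 84/6 = 14; σ²_I = ((24−8)/6)² = 7.111

Forward pass:
ES_A = 0; EF_A = 12
ES_B = 0; EF_B = 13
ES_C = 0; EF_C = 10
ES_D = 0; EF_D = 6
ES_E = 0; EF_E = 9
ES_F = 9; EF_F = 9+9 = 18
ES_G = max(EF_B=13, EF_F=18) = 18; EF_G = 18+3 = 21
ES_H = max(EF_A=12, EF_B=13) = 13; EF_H = 13+11 = 24
ES_I = max(EF_C=10, EF_D=6, EF_G=21, EF_H=24) = 24; EF_I = 24+14 = 38
Expected project duration μ = 38 days. Critical path: B → H → I.

Variance along critical path = 11.111 + 5.444 + 7.111 = 23.667
σ = √23.667 = 4.865 days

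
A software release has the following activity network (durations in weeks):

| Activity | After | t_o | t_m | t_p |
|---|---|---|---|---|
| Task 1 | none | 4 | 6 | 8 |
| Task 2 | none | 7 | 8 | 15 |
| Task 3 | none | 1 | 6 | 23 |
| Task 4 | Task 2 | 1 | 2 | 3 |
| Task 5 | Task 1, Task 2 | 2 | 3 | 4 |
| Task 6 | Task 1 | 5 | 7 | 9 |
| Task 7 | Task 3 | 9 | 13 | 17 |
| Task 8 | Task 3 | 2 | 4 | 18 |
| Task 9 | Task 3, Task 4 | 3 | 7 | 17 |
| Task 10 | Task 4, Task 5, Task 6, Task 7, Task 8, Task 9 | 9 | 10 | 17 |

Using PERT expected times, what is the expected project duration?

te_Task 1 = (4 + 4·6 + 8)/6 = 36/6 = 6
te_Task 2 = (7 + 4·8 + 15)/6 = 54/6 = 9
te_Task 3 = (1 + 4·6 + 23)/6 = 48/6 = 8
te_Task 4 = (1 + 4·2 + 3)/6 = 12/6 = 2
te_Task 5 = (2 + 4·3 + 4)/6 = 18/6 = 3
te_Task 6 = (5 + 4·7 + 9)/6 = 42/6 = 7
te_Task 7 = (9 + 4·13 + 17)/6 = 78/6 = 13
te_Task 8 = (2 + 4·4 + 18)/6 = 36/6 = 6
te_Task 9 = (3 + 4·7 + 17)/6 = 48/6 = 8
te_Task 10 = (9 + 4·10 + 17)/6 = 66/6 = 11

Forward pass:
ES_Task 1 = 0; EF_Task 1 = 6
ES_Task 2 = 0; EF_Task 2 = 9
ES_Task 3 = 0; EF_Task 3 = 8
ES_Task 4 = 9; EF_Task 4 = 9+2 = 11
ES_Task 5 = max(EF_Task 1=6, EF_Task 2=9) = 9; EF_Task 5 = 9+3 = 12
ES_Task 6 = 6; EF_Task 6 = 6+7 = 13
ES_Task 7 = 8; EF_Task 7 = 8+13 = 21
ES_Task 8 = 8; EF_Task 8 = 8+6 = 14
ES_Task 9 = max(EF_Task 3=8, EF_Task 4=11) = 11; EF_Task 9 = 11+8 = 19
ES_Task 10 = max(EF_Task 4=11, EF_Task 5=12, EF_Task 6=13, EF_Task 7=21, EF_Task 8=14, EF_Task 9=19) = 21; EF_Task 10 = 21+11 = 32
Expected project duration μ = 32 weeks. Critical path: Task 3 → Task 7 → Task 10.

32 weeks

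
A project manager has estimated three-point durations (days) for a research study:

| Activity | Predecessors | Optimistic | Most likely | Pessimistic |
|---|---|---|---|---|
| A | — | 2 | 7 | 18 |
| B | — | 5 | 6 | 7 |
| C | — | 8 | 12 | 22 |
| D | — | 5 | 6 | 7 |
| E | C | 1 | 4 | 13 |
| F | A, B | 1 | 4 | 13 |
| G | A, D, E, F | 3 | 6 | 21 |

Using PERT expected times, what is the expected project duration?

26 days

te_A = (2 + 4·7 + 18)/6 = 48/6 = 8
te_B = (5 + 4·6 + 7)/6 = 36/6 = 6
te_C = (8 + 4·12 + 22)/6 = 78/6 = 13
te_D = (5 + 4·6 + 7)/6 = 36/6 = 6
te_E = (1 + 4·4 + 13)/6 = 30/6 = 5
te_F = (1 + 4·4 + 13)/6 = 30/6 = 5
te_G = (3 + 4·6 + 21)/6 = 48/6 = 8

Forward pass:
ES_A = 0; EF_A = 8
ES_B = 0; EF_B = 6
ES_C = 0; EF_C = 13
ES_D = 0; EF_D = 6
ES_E = 13; EF_E = 13+5 = 18
ES_F = max(EF_A=8, EF_B=6) = 8; EF_F = 8+5 = 13
ES_G = max(EF_A=8, EF_D=6, EF_E=18, EF_F=13) = 18; EF_G = 18+8 = 26
Expected project duration μ = 26 days. Critical path: C → E → G.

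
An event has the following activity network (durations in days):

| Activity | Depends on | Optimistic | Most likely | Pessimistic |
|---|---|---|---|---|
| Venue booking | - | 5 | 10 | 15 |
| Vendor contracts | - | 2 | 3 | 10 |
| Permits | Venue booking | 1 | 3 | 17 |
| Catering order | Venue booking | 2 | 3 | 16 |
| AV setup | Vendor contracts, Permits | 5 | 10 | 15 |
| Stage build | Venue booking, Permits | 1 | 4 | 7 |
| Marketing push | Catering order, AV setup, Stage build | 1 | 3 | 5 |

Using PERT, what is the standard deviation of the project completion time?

3.62 days

te_Venue booking = (5 + 4·10 + 15)/6 = 60/6 = 10; σ²_Venue booking = ((15−5)/6)² = 2.778
te_Vendor contracts = (2 + 4·3 + 10)/6 = 24/6 = 4; σ²_Vendor contracts = ((10−2)/6)² = 1.778
te_Permits = (1 + 4·3 + 17)/6 = 30/6 = 5; σ²_Permits = ((17−1)/6)² = 7.111
te_Catering order = (2 + 4·3 + 16)/6 = 30/6 = 5; σ²_Catering order = ((16−2)/6)² = 5.444
te_AV setup = (5 + 4·10 + 15)/6 = 60/6 = 10; σ²_AV setup = ((15−5)/6)² = 2.778
te_Stage build = (1 + 4·4 + 7)/6 = 24/6 = 4; σ²_Stage build = ((7−1)/6)² = 1.000
te_Marketing push = (1 + 4·3 + 5)/6 = 18/6 = 3; σ²_Marketing push = ((5−1)/6)² = 0.444

Forward pass:
ES_Venue booking = 0; EF_Venue booking = 10
ES_Vendor contracts = 0; EF_Vendor contracts = 4
ES_Permits = 10; EF_Permits = 10+5 = 15
ES_Catering order = 10; EF_Catering order = 10+5 = 15
ES_AV setup = max(EF_Vendor contracts=4, EF_Permits=15) = 15; EF_AV setup = 15+10 = 25
ES_Stage build = max(EF_Venue booking=10, EF_Permits=15) = 15; EF_Stage build = 15+4 = 19
ES_Marketing push = max(EF_Catering order=15, EF_AV setup=25, EF_Stage build=19) = 25; EF_Marketing push = 25+3 = 28
Expected project duration μ = 28 days. Critical path: Venue booking → Permits → AV setup → Marketing push.

Variance along critical path = 2.778 + 7.111 + 2.778 + 0.444 = 13.111
σ = √13.111 = 3.621 days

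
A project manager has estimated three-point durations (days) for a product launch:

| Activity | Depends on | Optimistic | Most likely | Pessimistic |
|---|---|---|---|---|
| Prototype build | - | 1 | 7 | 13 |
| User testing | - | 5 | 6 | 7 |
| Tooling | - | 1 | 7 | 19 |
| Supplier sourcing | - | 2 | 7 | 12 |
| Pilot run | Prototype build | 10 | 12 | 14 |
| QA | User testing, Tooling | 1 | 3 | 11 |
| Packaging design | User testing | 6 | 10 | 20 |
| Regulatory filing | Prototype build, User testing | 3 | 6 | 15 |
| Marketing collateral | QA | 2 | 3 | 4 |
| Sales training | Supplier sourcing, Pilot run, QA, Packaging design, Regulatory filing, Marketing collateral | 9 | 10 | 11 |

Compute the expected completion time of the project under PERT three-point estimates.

29 days

te_Prototype build = (1 + 4·7 + 13)/6 = 42/6 = 7
te_User testing = (5 + 4·6 + 7)/6 = 36/6 = 6
te_Tooling = (1 + 4·7 + 19)/6 = 48/6 = 8
te_Supplier sourcing = (2 + 4·7 + 12)/6 = 42/6 = 7
te_Pilot run = (10 + 4·12 + 14)/6 = 72/6 = 12
te_QA = (1 + 4·3 + 11)/6 = 24/6 = 4
te_Packaging design = (6 + 4·10 + 20)/6 = 66/6 = 11
te_Regulatory filing = (3 + 4·6 + 15)/6 = 42/6 = 7
te_Marketing collateral = (2 + 4·3 + 4)/6 = 18/6 = 3
te_Sales training = (9 + 4·10 + 11)/6 = 60/6 = 10

Forward pass:
ES_Prototype build = 0; EF_Prototype build = 7
ES_User testing = 0; EF_User testing = 6
ES_Tooling = 0; EF_Tooling = 8
ES_Supplier sourcing = 0; EF_Supplier sourcing = 7
ES_Pilot run = 7; EF_Pilot run = 7+12 = 19
ES_QA = max(EF_User testing=6, EF_Tooling=8) = 8; EF_QA = 8+4 = 12
ES_Packaging design = 6; EF_Packaging design = 6+11 = 17
ES_Regulatory filing = max(EF_Prototype build=7, EF_User testing=6) = 7; EF_Regulatory filing = 7+7 = 14
ES_Marketing collateral = 12; EF_Marketing collateral = 12+3 = 15
ES_Sales training = max(EF_Supplier sourcing=7, EF_Pilot run=19, EF_QA=12, EF_Packaging design=17, EF_Regulatory filing=14, EF_Marketing collateral=15) = 19; EF_Sales training = 19+10 = 29
Expected project duration μ = 29 days. Critical path: Prototype build → Pilot run → Sales training.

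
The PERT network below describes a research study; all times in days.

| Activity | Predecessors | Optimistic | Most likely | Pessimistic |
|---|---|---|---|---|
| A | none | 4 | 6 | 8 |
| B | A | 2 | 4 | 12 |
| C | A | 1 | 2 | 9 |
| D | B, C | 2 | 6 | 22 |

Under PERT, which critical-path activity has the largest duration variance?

te_A = (4 + 4·6 + 8)/6 = 36/6 = 6; σ²_A = ((8−4)/6)² = 0.444
te_B = (2 + 4·4 + 12)/6 = 30/6 = 5; σ²_B = ((12−2)/6)² = 2.778
te_C = (1 + 4·2 + 9)/6 = 18/6 = 3; σ²_C = ((9−1)/6)² = 1.778
te_D = (2 + 4·6 + 22)/6 = 48/6 = 8; σ²_D = ((22−2)/6)² = 11.111

Forward pass:
ES_A = 0; EF_A = 6
ES_B = 6; EF_B = 6+5 = 11
ES_C = 6; EF_C = 6+3 = 9
ES_D = max(EF_B=11, EF_C=9) = 11; EF_D = 11+8 = 19
Expected project duration μ = 19 days. Critical path: A → B → D.

Variances on critical path: σ²_A=0.444, σ²_B=2.778, σ²_D=11.111.
Largest is σ²_D = 11.111.

D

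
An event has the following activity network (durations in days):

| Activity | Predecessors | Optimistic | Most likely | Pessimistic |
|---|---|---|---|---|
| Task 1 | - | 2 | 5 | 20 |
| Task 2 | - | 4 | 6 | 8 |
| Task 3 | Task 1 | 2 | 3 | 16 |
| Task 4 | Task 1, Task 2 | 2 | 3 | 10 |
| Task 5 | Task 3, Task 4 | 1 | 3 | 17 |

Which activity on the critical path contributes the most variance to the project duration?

Task 1

te_Task 1 = (2 + 4·5 + 20)/6 = 42/6 = 7; σ²_Task 1 = ((20−2)/6)² = 9.000
te_Task 2 = (4 + 4·6 + 8)/6 = 36/6 = 6; σ²_Task 2 = ((8−4)/6)² = 0.444
te_Task 3 = (2 + 4·3 + 16)/6 = 30/6 = 5; σ²_Task 3 = ((16−2)/6)² = 5.444
te_Task 4 = (2 + 4·3 + 10)/6 = 24/6 = 4; σ²_Task 4 = ((10−2)/6)² = 1.778
te_Task 5 = (1 + 4·3 + 17)/6 = 30/6 = 5; σ²_Task 5 = ((17−1)/6)² = 7.111

Forward pass:
ES_Task 1 = 0; EF_Task 1 = 7
ES_Task 2 = 0; EF_Task 2 = 6
ES_Task 3 = 7; EF_Task 3 = 7+5 = 12
ES_Task 4 = max(EF_Task 1=7, EF_Task 2=6) = 7; EF_Task 4 = 7+4 = 11
ES_Task 5 = max(EF_Task 3=12, EF_Task 4=11) = 12; EF_Task 5 = 12+5 = 17
Expected project duration μ = 17 days. Critical path: Task 1 → Task 3 → Task 5.

Variances on critical path: σ²_Task 1=9.000, σ²_Task 3=5.444, σ²_Task 5=7.111.
Largest is σ²_Task 1 = 9.000.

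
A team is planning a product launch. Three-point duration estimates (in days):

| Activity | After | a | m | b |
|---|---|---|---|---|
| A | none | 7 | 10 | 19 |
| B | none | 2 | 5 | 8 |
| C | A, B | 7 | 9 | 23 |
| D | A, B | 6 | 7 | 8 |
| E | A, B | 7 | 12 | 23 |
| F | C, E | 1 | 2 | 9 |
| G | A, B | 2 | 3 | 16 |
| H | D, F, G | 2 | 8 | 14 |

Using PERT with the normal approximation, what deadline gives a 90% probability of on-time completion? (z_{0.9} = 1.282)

40.3 days

te_A = (7 + 4·10 + 19)/6 = 66/6 = 11; σ²_A = ((19−7)/6)² = 4.000
te_B = (2 + 4·5 + 8)/6 = 30/6 = 5; σ²_B = ((8−2)/6)² = 1.000
te_C = (7 + 4·9 + 23)/6 = 66/6 = 11; σ²_C = ((23−7)/6)² = 7.111
te_D = (6 + 4·7 + 8)/6 = 42/6 = 7; σ²_D = ((8−6)/6)² = 0.111
te_E = (7 + 4·12 + 23)/6 = 78/6 = 13; σ²_E = ((23−7)/6)² = 7.111
te_F = (1 + 4·2 + 9)/6 = 18/6 = 3; σ²_F = ((9−1)/6)² = 1.778
te_G = (2 + 4·3 + 16)/6 = 30/6 = 5; σ²_G = ((16−2)/6)² = 5.444
te_H = (2 + 4·8 + 14)/6 = 48/6 = 8; σ²_H = ((14−2)/6)² = 4.000

Forward pass:
ES_A = 0; EF_A = 11
ES_B = 0; EF_B = 5
ES_C = max(EF_A=11, EF_B=5) = 11; EF_C = 11+11 = 22
ES_D = max(EF_A=11, EF_B=5) = 11; EF_D = 11+7 = 18
ES_E = max(EF_A=11, EF_B=5) = 11; EF_E = 11+13 = 24
ES_F = max(EF_C=22, EF_E=24) = 24; EF_F = 24+3 = 27
ES_G = max(EF_A=11, EF_B=5) = 11; EF_G = 11+5 = 16
ES_H = max(EF_D=18, EF_F=27, EF_G=16) = 27; EF_H = 27+8 = 35
Expected project duration μ = 35 days. Critical path: A → E → F → H.

Variance along critical path = 4.000 + 7.111 + 1.778 + 4.000 = 16.889; σ = 4.110 days.
D = μ + z·σ = 35 + 1.282·4.110 = 40.3 days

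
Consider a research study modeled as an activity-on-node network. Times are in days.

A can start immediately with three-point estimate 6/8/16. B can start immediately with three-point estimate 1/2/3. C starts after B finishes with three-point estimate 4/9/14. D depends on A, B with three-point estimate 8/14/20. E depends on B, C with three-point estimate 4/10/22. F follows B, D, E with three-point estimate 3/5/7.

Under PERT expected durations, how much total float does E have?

1 days

te_A = (6 + 4·8 + 16)/6 = 54/6 = 9
te_B = (1 + 4·2 + 3)/6 = 12/6 = 2
te_C = (4 + 4·9 + 14)/6 = 54/6 = 9
te_D = (8 + 4·14 + 20)/6 = 84/6 = 14
te_E = (4 + 4·10 + 22)/6 = 66/6 = 11
te_F = (3 + 4·5 + 7)/6 = 30/6 = 5

Forward pass:
ES_A = 0; EF_A = 9
ES_B = 0; EF_B = 2
ES_C = 2; EF_C = 2+9 = 11
ES_D = max(EF_A=9, EF_B=2) = 9; EF_D = 9+14 = 23
ES_E = max(EF_B=2, EF_C=11) = 11; EF_E = 11+11 = 22
ES_F = max(EF_B=2, EF_D=23, EF_E=22) = 23; EF_F = 23+5 = 28
Expected project duration μ = 28 days. Critical path: A → D → F.

Backward pass:
LF_F = 28; LS_F = 28−5 = 23
LF_E = LS_F = 23; LS_E = 23−11 = 12
LF_D = LS_F = 23; LS_D = 23−14 = 9
LF_C = LS_E = 12; LS_C = 12−9 = 3
LF_B = min(LS_C=3, LS_D=9, LS_E=12, LS_F=23) = 3; LS_B = 3−2 = 1
LF_A = LS_D = 9; LS_A = 9−9 = 0
Slack_E = LS_E − ES_E = 12 − 11 = 1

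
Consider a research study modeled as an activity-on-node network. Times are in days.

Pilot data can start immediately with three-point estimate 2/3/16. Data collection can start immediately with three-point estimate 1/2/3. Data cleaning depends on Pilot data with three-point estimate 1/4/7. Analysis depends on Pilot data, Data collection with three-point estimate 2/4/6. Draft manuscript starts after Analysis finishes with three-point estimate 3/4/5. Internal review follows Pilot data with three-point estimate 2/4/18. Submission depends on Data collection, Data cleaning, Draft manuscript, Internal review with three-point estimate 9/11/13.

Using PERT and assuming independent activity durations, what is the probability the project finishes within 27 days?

0.881

te_Pilot data = (2 + 4·3 + 16)/6 = 30/6 = 5; σ²_Pilot data = ((16−2)/6)² = 5.444
te_Data collection = (1 + 4·2 + 3)/6 = 12/6 = 2; σ²_Data collection = ((3−1)/6)² = 0.111
te_Data cleaning = (1 + 4·4 + 7)/6 = 24/6 = 4; σ²_Data cleaning = ((7−1)/6)² = 1.000
te_Analysis = (2 + 4·4 + 6)/6 = 24/6 = 4; σ²_Analysis = ((6−2)/6)² = 0.444
te_Draft manuscript = (3 + 4·4 + 5)/6 = 24/6 = 4; σ²_Draft manuscript = ((5−3)/6)² = 0.111
te_Internal review = (2 + 4·4 + 18)/6 = 36/6 = 6; σ²_Internal review = ((18−2)/6)² = 7.111
te_Submission = (9 + 4·11 + 13)/6 = 66/6 = 11; σ²_Submission = ((13−9)/6)² = 0.444

Forward pass:
ES_Pilot data = 0; EF_Pilot data = 5
ES_Data collection = 0; EF_Data collection = 2
ES_Data cleaning = 5; EF_Data cleaning = 5+4 = 9
ES_Analysis = max(EF_Pilot data=5, EF_Data collection=2) = 5; EF_Analysis = 5+4 = 9
ES_Draft manuscript = 9; EF_Draft manuscript = 9+4 = 13
ES_Internal review = 5; EF_Internal review = 5+6 = 11
ES_Submission = max(EF_Data collection=2, EF_Data cleaning=9, EF_Draft manuscript=13, EF_Internal review=11) = 13; EF_Submission = 13+11 = 24
Expected project duration μ = 24 days. Critical path: Pilot data → Analysis → Draft manuscript → Submission.

Variance along critical path = 5.444 + 0.444 + 0.111 + 0.444 = 6.444; σ = √6.444 = 2.539 days.
Z = (27 − 24) / 2.539 = 1.182
P(T ≤ 27) = Φ(1.182) ≈ 0.881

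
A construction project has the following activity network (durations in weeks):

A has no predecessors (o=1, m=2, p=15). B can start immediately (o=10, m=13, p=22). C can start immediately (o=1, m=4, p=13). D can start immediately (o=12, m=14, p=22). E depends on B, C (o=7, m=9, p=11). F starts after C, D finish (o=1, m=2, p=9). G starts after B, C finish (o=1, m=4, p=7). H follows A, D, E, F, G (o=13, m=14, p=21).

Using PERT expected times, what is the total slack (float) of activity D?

5 weeks

te_A = (1 + 4·2 + 15)/6 = 24/6 = 4
te_B = (10 + 4·13 + 22)/6 = 84/6 = 14
te_C = (1 + 4·4 + 13)/6 = 30/6 = 5
te_D = (12 + 4·14 + 22)/6 = 90/6 = 15
te_E = (7 + 4·9 + 11)/6 = 54/6 = 9
te_F = (1 + 4·2 + 9)/6 = 18/6 = 3
te_G = (1 + 4·4 + 7)/6 = 24/6 = 4
te_H = (13 + 4·14 + 21)/6 = 90/6 = 15

Forward pass:
ES_A = 0; EF_A = 4
ES_B = 0; EF_B = 14
ES_C = 0; EF_C = 5
ES_D = 0; EF_D = 15
ES_E = max(EF_B=14, EF_C=5) = 14; EF_E = 14+9 = 23
ES_F = max(EF_C=5, EF_D=15) = 15; EF_F = 15+3 = 18
ES_G = max(EF_B=14, EF_C=5) = 14; EF_G = 14+4 = 18
ES_H = max(EF_A=4, EF_D=15, EF_E=23, EF_F=18, EF_G=18) = 23; EF_H = 23+15 = 38
Expected project duration μ = 38 weeks. Critical path: B → E → H.

Backward pass:
LF_H = 38; LS_H = 38−15 = 23
LF_G = LS_H = 23; LS_G = 23−4 = 19
LF_F = LS_H = 23; LS_F = 23−3 = 20
LF_E = LS_H = 23; LS_E = 23−9 = 14
LF_D = min(LS_F=20, LS_H=23) = 20; LS_D = 20−15 = 5
LF_C = min(LS_E=14, LS_F=20, LS_G=19) = 14; LS_C = 14−5 = 9
LF_B = min(LS_E=14, LS_G=19) = 14; LS_B = 14−14 = 0
LF_A = LS_H = 23; LS_A = 23−4 = 19
Slack_D = LS_D − ES_D = 5 − 0 = 5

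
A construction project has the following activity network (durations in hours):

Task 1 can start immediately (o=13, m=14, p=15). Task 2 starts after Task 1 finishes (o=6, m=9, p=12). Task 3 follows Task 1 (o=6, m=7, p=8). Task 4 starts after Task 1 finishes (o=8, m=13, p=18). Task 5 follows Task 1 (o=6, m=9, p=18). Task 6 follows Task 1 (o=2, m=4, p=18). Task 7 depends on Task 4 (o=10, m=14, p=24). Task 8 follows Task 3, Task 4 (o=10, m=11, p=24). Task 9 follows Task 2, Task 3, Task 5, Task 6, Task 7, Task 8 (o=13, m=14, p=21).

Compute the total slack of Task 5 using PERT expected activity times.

te_Task 1 = (13 + 4·14 + 15)/6 = 84/6 = 14
te_Task 2 = (6 + 4·9 + 12)/6 = 54/6 = 9
te_Task 3 = (6 + 4·7 + 8)/6 = 42/6 = 7
te_Task 4 = (8 + 4·13 + 18)/6 = 78/6 = 13
te_Task 5 = (6 + 4·9 + 18)/6 = 60/6 = 10
te_Task 6 = (2 + 4·4 + 18)/6 = 36/6 = 6
te_Task 7 = (10 + 4·14 + 24)/6 = 90/6 = 15
te_Task 8 = (10 + 4·11 + 24)/6 = 78/6 = 13
te_Task 9 = (13 + 4·14 + 21)/6 = 90/6 = 15

Forward pass:
ES_Task 1 = 0; EF_Task 1 = 14
ES_Task 2 = 14; EF_Task 2 = 14+9 = 23
ES_Task 3 = 14; EF_Task 3 = 14+7 = 21
ES_Task 4 = 14; EF_Task 4 = 14+13 = 27
ES_Task 5 = 14; EF_Task 5 = 14+10 = 24
ES_Task 6 = 14; EF_Task 6 = 14+6 = 20
ES_Task 7 = 27; EF_Task 7 = 27+15 = 42
ES_Task 8 = max(EF_Task 3=21, EF_Task 4=27) = 27; EF_Task 8 = 27+13 = 40
ES_Task 9 = max(EF_Task 2=23, EF_Task 3=21, EF_Task 5=24, EF_Task 6=20, EF_Task 7=42, EF_Task 8=40) = 42; EF_Task 9 = 42+15 = 57
Expected project duration μ = 57 hours. Critical path: Task 1 → Task 4 → Task 7 → Task 9.

Backward pass:
LF_Task 9 = 57; LS_Task 9 = 57−15 = 42
LF_Task 8 = LS_Task 9 = 42; LS_Task 8 = 42−13 = 29
LF_Task 7 = LS_Task 9 = 42; LS_Task 7 = 42−15 = 27
LF_Task 6 = LS_Task 9 = 42; LS_Task 6 = 42−6 = 36
LF_Task 5 = LS_Task 9 = 42; LS_Task 5 = 42−10 = 32
LF_Task 4 = min(LS_Task 7=27, LS_Task 8=29) = 27; LS_Task 4 = 27−13 = 14
LF_Task 3 = min(LS_Task 8=29, LS_Task 9=42) = 29; LS_Task 3 = 29−7 = 22
LF_Task 2 = LS_Task 9 = 42; LS_Task 2 = 42−9 = 33
LF_Task 1 = min(LS_Task 2=33, LS_Task 3=22, LS_Task 4=14, LS_Task 5=32, LS_Task 6=36) = 14; LS_Task 1 = 14−14 = 0
Slack_Task 5 = LS_Task 5 − ES_Task 5 = 32 − 14 = 18

18 hours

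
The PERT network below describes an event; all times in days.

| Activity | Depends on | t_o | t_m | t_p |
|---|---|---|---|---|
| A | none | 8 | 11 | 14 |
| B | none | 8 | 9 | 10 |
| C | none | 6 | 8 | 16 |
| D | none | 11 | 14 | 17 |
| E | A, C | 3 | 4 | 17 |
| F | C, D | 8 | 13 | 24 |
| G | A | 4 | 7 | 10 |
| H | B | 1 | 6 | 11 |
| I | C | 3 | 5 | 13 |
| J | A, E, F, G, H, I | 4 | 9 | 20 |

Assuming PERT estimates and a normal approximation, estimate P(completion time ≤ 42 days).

te_A = (8 + 4·11 + 14)/6 = 66/6 = 11; σ²_A = ((14−8)/6)² = 1.000
te_B = (8 + 4·9 + 10)/6 = 54/6 = 9; σ²_B = ((10−8)/6)² = 0.111
te_C = (6 + 4·8 + 16)/6 = 54/6 = 9; σ²_C = ((16−6)/6)² = 2.778
te_D = (11 + 4·14 + 17)/6 = 84/6 = 14; σ²_D = ((17−11)/6)² = 1.000
te_E = (3 + 4·4 + 17)/6 = 36/6 = 6; σ²_E = ((17−3)/6)² = 5.444
te_F = (8 + 4·13 + 24)/6 = 84/6 = 14; σ²_F = ((24−8)/6)² = 7.111
te_G = (4 + 4·7 + 10)/6 = 42/6 = 7; σ²_G = ((10−4)/6)² = 1.000
te_H = (1 + 4·6 + 11)/6 = 36/6 = 6; σ²_H = ((11−1)/6)² = 2.778
te_I = (3 + 4·5 + 13)/6 = 36/6 = 6; σ²_I = ((13−3)/6)² = 2.778
te_J = (4 + 4·9 + 20)/6 = 60/6 = 10; σ²_J = ((20−4)/6)² = 7.111

Forward pass:
ES_A = 0; EF_A = 11
ES_B = 0; EF_B = 9
ES_C = 0; EF_C = 9
ES_D = 0; EF_D = 14
ES_E = max(EF_A=11, EF_C=9) = 11; EF_E = 11+6 = 17
ES_F = max(EF_C=9, EF_D=14) = 14; EF_F = 14+14 = 28
ES_G = 11; EF_G = 11+7 = 18
ES_H = 9; EF_H = 9+6 = 15
ES_I = 9; EF_I = 9+6 = 15
ES_J = max(EF_A=11, EF_E=17, EF_F=28, EF_G=18, EF_H=15, EF_I=15) = 28; EF_J = 28+10 = 38
Expected project duration μ = 38 days. Critical path: D → F → J.

Variance along critical path = 1.000 + 7.111 + 7.111 = 15.222; σ = √15.222 = 3.902 days.
Z = (42 − 38) / 3.902 = 1.025
P(T ≤ 42) = Φ(1.025) ≈ 0.847

0.847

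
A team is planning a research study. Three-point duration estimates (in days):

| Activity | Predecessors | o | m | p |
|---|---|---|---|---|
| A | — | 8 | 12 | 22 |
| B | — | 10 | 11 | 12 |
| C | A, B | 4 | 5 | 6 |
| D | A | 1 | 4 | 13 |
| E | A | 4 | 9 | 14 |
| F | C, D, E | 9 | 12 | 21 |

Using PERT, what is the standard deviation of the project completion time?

te_A = (8 + 4·12 + 22)/6 = 78/6 = 13; σ²_A = ((22−8)/6)² = 5.444
te_B = (10 + 4·11 + 12)/6 = 66/6 = 11; σ²_B = ((12−10)/6)² = 0.111
te_C = (4 + 4·5 + 6)/6 = 30/6 = 5; σ²_C = ((6−4)/6)² = 0.111
te_D = (1 + 4·4 + 13)/6 = 30/6 = 5; σ²_D = ((13−1)/6)² = 4.000
te_E = (4 + 4·9 + 14)/6 = 54/6 = 9; σ²_E = ((14−4)/6)² = 2.778
te_F = (9 + 4·12 + 21)/6 = 78/6 = 13; σ²_F = ((21−9)/6)² = 4.000

Forward pass:
ES_A = 0; EF_A = 13
ES_B = 0; EF_B = 11
ES_C = max(EF_A=13, EF_B=11) = 13; EF_C = 13+5 = 18
ES_D = 13; EF_D = 13+5 = 18
ES_E = 13; EF_E = 13+9 = 22
ES_F = max(EF_C=18, EF_D=18, EF_E=22) = 22; EF_F = 22+13 = 35
Expected project duration μ = 35 days. Critical path: A → E → F.

Variance along critical path = 5.444 + 2.778 + 4.000 = 12.222
σ = √12.222 = 3.496 days

3.50 days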